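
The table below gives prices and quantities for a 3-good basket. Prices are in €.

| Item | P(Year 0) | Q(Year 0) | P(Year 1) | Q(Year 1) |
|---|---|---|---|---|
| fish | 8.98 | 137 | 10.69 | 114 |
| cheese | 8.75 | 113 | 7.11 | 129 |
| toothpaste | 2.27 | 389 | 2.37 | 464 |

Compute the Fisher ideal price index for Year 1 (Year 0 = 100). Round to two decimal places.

101.88

Laspeyres component (base-period weights):
ΣP(Year 1)Q(Year 0) = 10.69×137 + 7.11×113 + 2.37×389 = 1464.53 + 803.43 + 921.93 = 3189.89
ΣP(Year 0)Q(Year 0) = 8.98×137 + 8.75×113 + 2.27×389 = 1230.26 + 988.75 + 883.03 = 3102.04
L = 3189.89 / 3102.04 × 100 = 102.8320
Paasche component (current-period weights):
ΣP(Year 1)Q(Year 1) = 10.69×114 + 7.11×129 + 2.37×464 = 1218.66 + 917.19 + 1099.68 = 3235.53
ΣP(Year 0)Q(Year 1) = 8.98×114 + 8.75×129 + 2.27×464 = 1023.72 + 1128.75 + 1053.28 = 3205.75
P = 3235.53 / 3205.75 × 100 = 100.9290
Fisher = √(L × P) = √(102.8320 × 100.9290) = 101.8760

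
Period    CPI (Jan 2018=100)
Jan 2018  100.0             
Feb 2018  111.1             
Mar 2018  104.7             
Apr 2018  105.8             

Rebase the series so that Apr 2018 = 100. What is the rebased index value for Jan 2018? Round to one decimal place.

94.5

Rebased(Jan 2018) = 100.0 / 105.8 × 100 = 94.5180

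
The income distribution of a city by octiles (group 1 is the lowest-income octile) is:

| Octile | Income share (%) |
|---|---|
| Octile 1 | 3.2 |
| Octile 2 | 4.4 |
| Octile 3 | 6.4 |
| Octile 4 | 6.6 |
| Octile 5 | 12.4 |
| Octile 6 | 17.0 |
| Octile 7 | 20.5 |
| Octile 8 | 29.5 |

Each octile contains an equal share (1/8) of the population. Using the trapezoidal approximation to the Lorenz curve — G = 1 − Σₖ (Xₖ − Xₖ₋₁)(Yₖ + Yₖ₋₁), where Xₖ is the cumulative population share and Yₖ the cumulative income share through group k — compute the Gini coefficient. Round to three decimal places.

0.378

Cumulative income shares Yₖ: 0.0320, 0.0760, 0.1400, 0.2060, 0.3300, 0.5000, 0.7050, 1.0000
Σ (Xₖ−Xₖ₋₁)(Yₖ+Yₖ₋₁) = (1/8)(0.0320+0.0000) + (1/8)(0.0760+0.0320) + (1/8)(0.1400+0.0760) + (1/8)(0.2060+0.1400) + (1/8)(0.3300+0.2060) + (1/8)(0.5000+0.3300) + (1/8)(0.7050+0.5000) + (1/8)(1.0000+0.7050)
  = 0.0040 + 0.0135 + 0.0270 + 0.0433 + 0.0670 + 0.1038 + 0.1506 + 0.2131 = 0.6223
G = 1 − 0.6223 = 0.3777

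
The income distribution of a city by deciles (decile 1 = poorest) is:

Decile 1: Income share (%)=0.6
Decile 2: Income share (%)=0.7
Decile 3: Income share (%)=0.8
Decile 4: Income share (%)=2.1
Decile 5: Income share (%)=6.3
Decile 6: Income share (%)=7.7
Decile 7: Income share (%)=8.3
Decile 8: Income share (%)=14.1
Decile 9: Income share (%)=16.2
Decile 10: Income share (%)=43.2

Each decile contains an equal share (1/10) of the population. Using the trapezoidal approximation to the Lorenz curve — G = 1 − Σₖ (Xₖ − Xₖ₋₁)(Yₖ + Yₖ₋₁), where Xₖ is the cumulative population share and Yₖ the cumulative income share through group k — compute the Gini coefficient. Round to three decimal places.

0.578

Cumulative income shares Yₖ: 0.0060, 0.0130, 0.0210, 0.0420, 0.1050, 0.1820, 0.2650, 0.4060, 0.5680, 1.0000
Σ (Xₖ−Xₖ₋₁)(Yₖ+Yₖ₋₁) = (1/10)(0.0060+0.0000) + (1/10)(0.0130+0.0060) + (1/10)(0.0210+0.0130) + (1/10)(0.0420+0.0210) + (1/10)(0.1050+0.0420) + (1/10)(0.1820+0.1050) + (1/10)(0.2650+0.1820) + (1/10)(0.4060+0.2650) + (1/10)(0.5680+0.4060) + (1/10)(1.0000+0.5680)
  = 0.0006 + 0.0019 + 0.0034 + 0.0063 + 0.0147 + 0.0287 + 0.0447 + 0.0671 + 0.0974 + 0.1568 = 0.4216
G = 1 − 0.4216 = 0.5784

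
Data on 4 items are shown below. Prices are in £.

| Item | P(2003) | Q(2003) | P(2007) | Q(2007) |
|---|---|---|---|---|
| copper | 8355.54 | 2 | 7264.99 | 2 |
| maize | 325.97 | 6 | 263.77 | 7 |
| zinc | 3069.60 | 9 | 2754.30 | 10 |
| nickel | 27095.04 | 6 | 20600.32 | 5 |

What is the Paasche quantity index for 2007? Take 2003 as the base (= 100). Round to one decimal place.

Paasche quantity index uses current-period prices as weights.
ΣP(2007)·Q(2007) = 7264.99×2 + 263.77×7 + 2754.30×10 + 20600.32×5 = 14529.98 + 1846.39 + 27543 + 103001.6 = 146920.97
ΣP(2007)·Q(2003) = 7264.99×2 + 263.77×6 + 2754.30×9 + 20600.32×6 = 14529.98 + 1582.62 + 24788.7 + 123601.92 = 164503.22
Index = 146920.97 / 164503.22 × 100 = 89.3119

89.3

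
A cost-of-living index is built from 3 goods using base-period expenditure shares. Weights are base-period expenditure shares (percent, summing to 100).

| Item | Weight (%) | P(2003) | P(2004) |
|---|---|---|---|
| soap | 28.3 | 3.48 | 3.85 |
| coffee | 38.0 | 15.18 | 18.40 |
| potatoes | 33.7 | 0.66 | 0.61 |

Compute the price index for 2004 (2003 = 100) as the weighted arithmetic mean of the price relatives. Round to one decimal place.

108.5

soap: 28.3 × (3.85/3.48) = 28.3 × 1.106322 = 31.3089
coffee: 38.0 × (18.40/15.18) = 38.0 × 1.212121 = 46.0606
potatoes: 33.7 × (0.61/0.66) = 33.7 × 0.924242 = 31.1470
Index = Σ wᵢ·(p₁ᵢ/p₀ᵢ) = 31.3089 + 46.0606 + 31.1470 = 108.5165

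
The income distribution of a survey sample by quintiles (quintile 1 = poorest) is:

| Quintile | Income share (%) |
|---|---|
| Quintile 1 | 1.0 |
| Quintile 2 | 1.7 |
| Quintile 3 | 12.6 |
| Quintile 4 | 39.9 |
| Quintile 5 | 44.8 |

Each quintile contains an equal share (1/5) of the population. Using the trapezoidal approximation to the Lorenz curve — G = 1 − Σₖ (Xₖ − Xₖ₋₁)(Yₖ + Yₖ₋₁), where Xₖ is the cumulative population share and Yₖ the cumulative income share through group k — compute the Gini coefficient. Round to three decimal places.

0.503

Cumulative income shares Yₖ: 0.0100, 0.0270, 0.1530, 0.5520, 1.0000
Σ (Xₖ−Xₖ₋₁)(Yₖ+Yₖ₋₁) = (1/5)(0.0100+0.0000) + (1/5)(0.0270+0.0100) + (1/5)(0.1530+0.0270) + (1/5)(0.5520+0.1530) + (1/5)(1.0000+0.5520)
  = 0.0020 + 0.0074 + 0.0360 + 0.1410 + 0.3104 = 0.4968
G = 1 − 0.4968 = 0.5032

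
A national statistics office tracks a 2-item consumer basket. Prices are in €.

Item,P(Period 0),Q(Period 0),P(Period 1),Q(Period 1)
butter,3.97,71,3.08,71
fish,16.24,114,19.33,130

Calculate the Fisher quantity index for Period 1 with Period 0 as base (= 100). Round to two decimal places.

Laspeyres component (base-period weights):
ΣP(Period 0)Q(Period 1) = 3.97×71 + 16.24×130 = 281.87 + 2111.2 = 2393.07
ΣP(Period 0)Q(Period 0) = 3.97×71 + 16.24×114 = 281.87 + 1851.36 = 2133.23
L = 2393.07 / 2133.23 × 100 = 112.1806
Paasche component (current-period weights):
ΣP(Period 1)Q(Period 1) = 3.08×71 + 19.33×130 = 218.68 + 2512.9 = 2731.58
ΣP(Period 1)Q(Period 0) = 3.08×71 + 19.33×114 = 218.68 + 2203.62 = 2422.3
P = 2731.58 / 2422.3 × 100 = 112.7680
Fisher = √(L × P) = √(112.1806 × 112.7680) = 112.4739

112.47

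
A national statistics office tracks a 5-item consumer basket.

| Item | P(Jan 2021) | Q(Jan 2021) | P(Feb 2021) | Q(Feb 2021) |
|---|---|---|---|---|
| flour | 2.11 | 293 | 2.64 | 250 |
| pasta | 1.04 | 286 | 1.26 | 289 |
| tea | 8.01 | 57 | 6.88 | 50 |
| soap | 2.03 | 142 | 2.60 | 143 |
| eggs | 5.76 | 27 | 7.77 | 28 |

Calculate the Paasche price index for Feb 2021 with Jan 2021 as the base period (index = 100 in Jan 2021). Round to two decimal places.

116.51

Paasche price index uses current-period quantities as weights.
ΣP(Feb 2021)·Q(Feb 2021) = 2.64×250 + 1.26×289 + 6.88×50 + 2.60×143 + 7.77×28 = 660 + 364.14 + 344 + 371.8 + 217.56 = 1957.5
ΣP(Jan 2021)·Q(Feb 2021) = 2.11×250 + 1.04×289 + 8.01×50 + 2.03×143 + 5.76×28 = 527.5 + 300.56 + 400.5 + 290.29 + 161.28 = 1680.13
Index = 1957.5 / 1680.13 × 100 = 116.5088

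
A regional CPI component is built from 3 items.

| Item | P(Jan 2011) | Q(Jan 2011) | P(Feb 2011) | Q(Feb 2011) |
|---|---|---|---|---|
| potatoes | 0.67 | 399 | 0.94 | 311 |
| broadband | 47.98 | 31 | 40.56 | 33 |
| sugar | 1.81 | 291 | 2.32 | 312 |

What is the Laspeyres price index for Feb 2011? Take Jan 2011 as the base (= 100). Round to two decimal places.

Laspeyres price index uses base-period quantities as weights.
ΣP(Feb 2011)·Q(Jan 2011) = 0.94×399 + 40.56×31 + 2.32×291 = 375.06 + 1257.36 + 675.12 = 2307.54
ΣP(Jan 2011)·Q(Jan 2011) = 0.67×399 + 47.98×31 + 1.81×291 = 267.33 + 1487.38 + 526.71 = 2281.42
Index = 2307.54 / 2281.42 × 100 = 101.1449

101.14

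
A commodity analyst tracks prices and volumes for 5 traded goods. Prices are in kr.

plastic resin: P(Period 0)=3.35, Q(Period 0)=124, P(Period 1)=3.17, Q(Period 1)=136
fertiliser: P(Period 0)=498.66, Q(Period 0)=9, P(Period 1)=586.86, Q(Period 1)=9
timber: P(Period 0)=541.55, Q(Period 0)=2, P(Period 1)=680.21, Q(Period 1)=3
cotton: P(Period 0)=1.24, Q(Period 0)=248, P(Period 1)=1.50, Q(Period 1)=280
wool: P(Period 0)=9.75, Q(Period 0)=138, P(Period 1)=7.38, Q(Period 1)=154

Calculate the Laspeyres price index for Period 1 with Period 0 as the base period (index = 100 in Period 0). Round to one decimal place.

110.3

Laspeyres price index uses base-period quantities as weights.
ΣP(Period 1)·Q(Period 0) = 3.17×124 + 586.86×9 + 680.21×2 + 1.50×248 + 7.38×138 = 393.08 + 5281.74 + 1360.42 + 372 + 1018.44 = 8425.68
ΣP(Period 0)·Q(Period 0) = 3.35×124 + 498.66×9 + 541.55×2 + 1.24×248 + 9.75×138 = 415.4 + 4487.94 + 1083.1 + 307.52 + 1345.5 = 7639.46
Index = 8425.68 / 7639.46 × 100 = 110.2916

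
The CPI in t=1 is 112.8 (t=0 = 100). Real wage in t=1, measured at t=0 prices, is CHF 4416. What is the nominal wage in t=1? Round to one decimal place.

Nominal = Real × (Index/100) = 4416 × (112.8/100)
        = 4416 × 1.128 = 4981.2480

4981.2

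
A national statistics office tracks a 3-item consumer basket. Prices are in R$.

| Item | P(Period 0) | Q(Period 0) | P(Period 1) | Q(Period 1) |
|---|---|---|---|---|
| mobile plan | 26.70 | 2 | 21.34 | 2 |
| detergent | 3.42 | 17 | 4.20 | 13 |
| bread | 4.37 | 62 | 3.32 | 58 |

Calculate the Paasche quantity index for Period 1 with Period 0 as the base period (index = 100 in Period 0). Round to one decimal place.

Paasche quantity index uses current-period prices as weights.
ΣP(Period 1)·Q(Period 1) = 21.34×2 + 4.20×13 + 3.32×58 = 42.68 + 54.6 + 192.56 = 289.84
ΣP(Period 1)·Q(Period 0) = 21.34×2 + 4.20×17 + 3.32×62 = 42.68 + 71.4 + 205.84 = 319.92
Index = 289.84 / 319.92 × 100 = 90.5976

90.6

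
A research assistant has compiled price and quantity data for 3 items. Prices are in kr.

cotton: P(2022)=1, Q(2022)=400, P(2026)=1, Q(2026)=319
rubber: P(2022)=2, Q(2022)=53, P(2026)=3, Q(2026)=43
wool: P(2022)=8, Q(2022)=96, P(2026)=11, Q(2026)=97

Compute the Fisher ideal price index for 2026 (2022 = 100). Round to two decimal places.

Laspeyres component (base-period weights):
ΣP(2026)Q(2022) = 1×400 + 3×53 + 11×96 = 400 + 159 + 1056 = 1615
ΣP(2022)Q(2022) = 1×400 + 2×53 + 8×96 = 400 + 106 + 768 = 1274
L = 1615 / 1274 × 100 = 126.7661
Paasche component (current-period weights):
ΣP(2026)Q(2026) = 1×319 + 3×43 + 11×97 = 319 + 129 + 1067 = 1515
ΣP(2022)Q(2026) = 1×319 + 2×43 + 8×97 = 319 + 86 + 776 = 1181
P = 1515 / 1181 × 100 = 128.2811
Fisher = √(L × P) = √(126.7661 × 128.2811) = 127.5214

127.52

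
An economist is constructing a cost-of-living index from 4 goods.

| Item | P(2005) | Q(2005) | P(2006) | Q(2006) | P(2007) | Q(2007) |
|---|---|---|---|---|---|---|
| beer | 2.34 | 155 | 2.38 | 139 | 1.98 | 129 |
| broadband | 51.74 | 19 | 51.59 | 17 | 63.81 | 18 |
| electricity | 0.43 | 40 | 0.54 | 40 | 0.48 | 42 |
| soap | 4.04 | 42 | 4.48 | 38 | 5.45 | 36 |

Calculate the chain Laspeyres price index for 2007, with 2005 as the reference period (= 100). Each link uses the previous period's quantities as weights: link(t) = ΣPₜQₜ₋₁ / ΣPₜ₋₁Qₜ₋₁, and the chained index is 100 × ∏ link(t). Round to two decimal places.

115.27

Link 2005→2006:
ΣP(2006)Q(2005) = 2.38×155 + 51.59×19 + 0.54×40 + 4.48×42 = 368.9 + 980.21 + 21.6 + 188.16 = 1558.87
ΣP(2005)Q(2005) = 2.34×155 + 51.74×19 + 0.43×40 + 4.04×42 = 362.7 + 983.06 + 17.2 + 169.68 = 1532.64
link = 1558.87/1532.64 = 1.017114
Link 2006→2007:
ΣP(2007)Q(2006) = 1.98×139 + 63.81×17 + 0.48×40 + 5.45×38 = 275.22 + 1084.77 + 19.2 + 207.1 = 1586.29
ΣP(2006)Q(2006) = 2.38×139 + 51.59×17 + 0.54×40 + 4.48×38 = 330.82 + 877.03 + 21.6 + 170.24 = 1399.69
link = 1586.29/1399.69 = 1.133315
Chained index = 100 × 1.017114 × 1.133315 = 115.2711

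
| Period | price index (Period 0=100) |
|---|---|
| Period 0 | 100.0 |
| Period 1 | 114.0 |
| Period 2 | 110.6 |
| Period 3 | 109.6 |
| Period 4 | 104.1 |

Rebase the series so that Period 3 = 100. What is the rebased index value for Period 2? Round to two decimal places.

100.91

Rebased(Period 2) = 110.6 / 109.6 × 100 = 100.9124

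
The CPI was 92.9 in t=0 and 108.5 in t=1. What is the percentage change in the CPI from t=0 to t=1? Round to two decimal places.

16.79%

Change = (108.5 − 92.9) / 92.9 × 100
       = 15.6 / 92.9 × 100 = 16.7922%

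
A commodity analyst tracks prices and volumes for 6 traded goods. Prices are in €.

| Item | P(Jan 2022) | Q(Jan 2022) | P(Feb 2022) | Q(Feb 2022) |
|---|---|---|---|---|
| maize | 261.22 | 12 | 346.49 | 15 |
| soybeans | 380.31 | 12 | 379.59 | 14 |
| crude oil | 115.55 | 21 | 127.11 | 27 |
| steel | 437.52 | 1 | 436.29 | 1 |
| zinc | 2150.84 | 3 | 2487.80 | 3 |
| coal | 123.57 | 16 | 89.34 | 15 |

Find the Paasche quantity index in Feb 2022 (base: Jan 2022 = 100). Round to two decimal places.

111.94

Paasche quantity index uses current-period prices as weights.
ΣP(Feb 2022)·Q(Feb 2022) = 346.49×15 + 379.59×14 + 127.11×27 + 436.29×1 + 2487.80×3 + 89.34×15 = 5197.35 + 5314.26 + 3431.97 + 436.29 + 7463.4 + 1340.1 = 23183.37
ΣP(Feb 2022)·Q(Jan 2022) = 346.49×12 + 379.59×12 + 127.11×21 + 436.29×1 + 2487.80×3 + 89.34×16 = 4157.88 + 4555.08 + 2669.31 + 436.29 + 7463.4 + 1429.44 = 20711.4
Index = 23183.37 / 20711.4 × 100 = 111.9353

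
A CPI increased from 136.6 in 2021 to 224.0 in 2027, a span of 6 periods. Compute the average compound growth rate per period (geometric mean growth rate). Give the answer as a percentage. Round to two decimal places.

Growth factor = (224.0/136.6)^(1/6) = (1.639824)^(1/6) = 1.085924
Growth rate = 1.085924 − 1 = 0.085924 = 8.5924%

8.59%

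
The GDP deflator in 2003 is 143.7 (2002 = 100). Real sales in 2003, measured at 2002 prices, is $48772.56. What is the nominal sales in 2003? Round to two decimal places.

Nominal = Real × (Index/100) = 48772.56 × (143.7/100)
        = 48772.56 × 1.437 = 70086.1687

70086.17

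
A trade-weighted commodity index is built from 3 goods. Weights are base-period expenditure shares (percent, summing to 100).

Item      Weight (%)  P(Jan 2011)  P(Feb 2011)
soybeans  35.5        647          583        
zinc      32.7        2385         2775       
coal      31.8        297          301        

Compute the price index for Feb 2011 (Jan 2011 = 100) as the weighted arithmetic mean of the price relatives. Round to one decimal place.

soybeans: 35.5 × (583/647) = 35.5 × 0.901082 = 31.9884
zinc: 32.7 × (2775/2385) = 32.7 × 1.163522 = 38.0472
coal: 31.8 × (301/297) = 31.8 × 1.013468 = 32.2283
Index = Σ wᵢ·(p₁ᵢ/p₀ᵢ) = 31.9884 + 38.0472 + 32.2283 = 102.2639

102.3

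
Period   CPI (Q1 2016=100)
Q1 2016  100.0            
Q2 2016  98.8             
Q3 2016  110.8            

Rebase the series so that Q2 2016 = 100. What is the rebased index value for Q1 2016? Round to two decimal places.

101.21

Rebased(Q1 2016) = 100.0 / 98.8 × 100 = 101.2146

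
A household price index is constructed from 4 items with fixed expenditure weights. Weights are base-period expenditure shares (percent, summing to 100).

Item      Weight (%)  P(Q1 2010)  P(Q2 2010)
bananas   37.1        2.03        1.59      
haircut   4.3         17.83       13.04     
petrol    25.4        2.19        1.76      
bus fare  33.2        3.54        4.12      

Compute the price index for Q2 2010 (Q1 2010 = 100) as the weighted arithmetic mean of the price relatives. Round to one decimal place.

bananas: 37.1 × (1.59/2.03) = 37.1 × 0.783251 = 29.0586
haircut: 4.3 × (13.04/17.83) = 4.3 × 0.731352 = 3.1448
petrol: 25.4 × (1.76/2.19) = 25.4 × 0.803653 = 20.4128
bus fare: 33.2 × (4.12/3.54) = 33.2 × 1.163842 = 38.6395
Index = Σ wᵢ·(p₁ᵢ/p₀ᵢ) = 29.0586 + 3.1448 + 20.4128 + 38.6395 = 91.2558

91.3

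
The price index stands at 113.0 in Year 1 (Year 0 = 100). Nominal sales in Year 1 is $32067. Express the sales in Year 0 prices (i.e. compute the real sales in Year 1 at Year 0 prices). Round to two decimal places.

Real = Nominal ÷ (Index/100) = 32067 ÷ (113.0/100)
     = 32067 ÷ 1.130 = 28377.8761

28377.88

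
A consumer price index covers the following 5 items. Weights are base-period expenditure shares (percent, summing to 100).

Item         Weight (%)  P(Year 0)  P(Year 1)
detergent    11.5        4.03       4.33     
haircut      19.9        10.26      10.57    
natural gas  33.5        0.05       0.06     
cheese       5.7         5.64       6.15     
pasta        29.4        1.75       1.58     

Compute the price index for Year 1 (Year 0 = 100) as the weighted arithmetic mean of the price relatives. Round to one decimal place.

detergent: 11.5 × (4.33/4.03) = 11.5 × 1.074442 = 12.3561
haircut: 19.9 × (10.57/10.26) = 19.9 × 1.030214 = 20.5013
natural gas: 33.5 × (0.06/0.05) = 33.5 × 1.200000 = 40.2000
cheese: 5.7 × (6.15/5.64) = 5.7 × 1.090426 = 6.2154
pasta: 29.4 × (1.58/1.75) = 29.4 × 0.902857 = 26.5440
Index = Σ wᵢ·(p₁ᵢ/p₀ᵢ) = 12.3561 + 20.5013 + 40.2000 + 6.2154 + 26.5440 = 105.8168

105.8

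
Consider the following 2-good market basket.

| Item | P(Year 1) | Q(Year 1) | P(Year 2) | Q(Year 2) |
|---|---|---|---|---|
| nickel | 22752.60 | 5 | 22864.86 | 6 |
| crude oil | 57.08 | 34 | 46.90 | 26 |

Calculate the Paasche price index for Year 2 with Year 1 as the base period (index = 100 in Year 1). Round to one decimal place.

100.3

Paasche price index uses current-period quantities as weights.
ΣP(Year 2)·Q(Year 2) = 22864.86×6 + 46.90×26 = 137189.16 + 1219.4 = 138408.56
ΣP(Year 1)·Q(Year 2) = 22752.60×6 + 57.08×26 = 136515.6 + 1484.08 = 137999.68
Index = 138408.56 / 137999.68 × 100 = 100.2963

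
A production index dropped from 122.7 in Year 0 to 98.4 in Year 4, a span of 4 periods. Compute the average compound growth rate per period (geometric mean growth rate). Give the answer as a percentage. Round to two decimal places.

Growth factor = (98.4/122.7)^(1/4) = (0.801956)^(1/4) = 0.946319
Growth rate = 0.946319 − 1 = -0.053681 = -5.3681%

-5.37%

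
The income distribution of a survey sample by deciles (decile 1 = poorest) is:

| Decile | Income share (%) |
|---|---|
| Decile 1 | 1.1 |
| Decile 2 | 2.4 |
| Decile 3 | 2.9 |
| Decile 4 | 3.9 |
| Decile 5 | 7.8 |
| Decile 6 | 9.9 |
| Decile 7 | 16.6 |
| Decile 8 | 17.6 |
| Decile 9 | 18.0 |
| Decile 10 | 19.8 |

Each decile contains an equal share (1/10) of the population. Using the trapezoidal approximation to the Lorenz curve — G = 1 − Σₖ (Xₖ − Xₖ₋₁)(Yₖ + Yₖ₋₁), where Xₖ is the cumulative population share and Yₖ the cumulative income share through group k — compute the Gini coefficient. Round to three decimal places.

Cumulative income shares Yₖ: 0.0110, 0.0350, 0.0640, 0.1030, 0.1810, 0.2800, 0.4460, 0.6220, 0.8020, 1.0000
Σ (Xₖ−Xₖ₋₁)(Yₖ+Yₖ₋₁) = (1/10)(0.0110+0.0000) + (1/10)(0.0350+0.0110) + (1/10)(0.0640+0.0350) + (1/10)(0.1030+0.0640) + (1/10)(0.1810+0.1030) + (1/10)(0.2800+0.1810) + (1/10)(0.4460+0.2800) + (1/10)(0.6220+0.4460) + (1/10)(0.8020+0.6220) + (1/10)(1.0000+0.8020)
  = 0.0011 + 0.0046 + 0.0099 + 0.0167 + 0.0284 + 0.0461 + 0.0726 + 0.1068 + 0.1424 + 0.1802 = 0.6088
G = 1 − 0.6088 = 0.3912

0.391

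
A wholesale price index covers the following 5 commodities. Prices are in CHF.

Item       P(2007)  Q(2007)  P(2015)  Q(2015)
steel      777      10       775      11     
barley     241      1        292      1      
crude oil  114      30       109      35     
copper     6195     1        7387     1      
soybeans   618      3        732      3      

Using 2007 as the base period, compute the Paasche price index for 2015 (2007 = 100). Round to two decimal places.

106.66

Paasche price index uses current-period quantities as weights.
ΣP(2015)·Q(2015) = 775×11 + 292×1 + 109×35 + 7387×1 + 732×3 = 8525 + 292 + 3815 + 7387 + 2196 = 22215
ΣP(2007)·Q(2015) = 777×11 + 241×1 + 114×35 + 6195×1 + 618×3 = 8547 + 241 + 3990 + 6195 + 1854 = 20827
Index = 22215 / 20827 × 100 = 106.6644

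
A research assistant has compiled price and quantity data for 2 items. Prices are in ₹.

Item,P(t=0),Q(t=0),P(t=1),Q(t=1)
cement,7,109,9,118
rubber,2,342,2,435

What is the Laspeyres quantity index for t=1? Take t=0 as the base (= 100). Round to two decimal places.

Laspeyres quantity index uses base-period prices as weights.
ΣP(t=0)·Q(t=1) = 7×118 + 2×435 = 826 + 870 = 1696
ΣP(t=0)·Q(t=0) = 7×109 + 2×342 = 763 + 684 = 1447
Index = 1696 / 1447 × 100 = 117.2080

117.21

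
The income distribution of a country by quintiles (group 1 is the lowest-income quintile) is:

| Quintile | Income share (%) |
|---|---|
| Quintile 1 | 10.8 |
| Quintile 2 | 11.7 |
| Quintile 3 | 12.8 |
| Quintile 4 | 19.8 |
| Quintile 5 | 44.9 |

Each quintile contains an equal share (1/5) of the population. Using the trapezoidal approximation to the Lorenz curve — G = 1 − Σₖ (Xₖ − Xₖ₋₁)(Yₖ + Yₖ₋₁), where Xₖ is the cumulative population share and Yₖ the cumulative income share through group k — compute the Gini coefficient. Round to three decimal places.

0.305

Cumulative income shares Yₖ: 0.1080, 0.2250, 0.3530, 0.5510, 1.0000
Σ (Xₖ−Xₖ₋₁)(Yₖ+Yₖ₋₁) = (1/5)(0.1080+0.0000) + (1/5)(0.2250+0.1080) + (1/5)(0.3530+0.2250) + (1/5)(0.5510+0.3530) + (1/5)(1.0000+0.5510)
  = 0.0216 + 0.0666 + 0.1156 + 0.1808 + 0.3102 = 0.6948
G = 1 − 0.6948 = 0.3052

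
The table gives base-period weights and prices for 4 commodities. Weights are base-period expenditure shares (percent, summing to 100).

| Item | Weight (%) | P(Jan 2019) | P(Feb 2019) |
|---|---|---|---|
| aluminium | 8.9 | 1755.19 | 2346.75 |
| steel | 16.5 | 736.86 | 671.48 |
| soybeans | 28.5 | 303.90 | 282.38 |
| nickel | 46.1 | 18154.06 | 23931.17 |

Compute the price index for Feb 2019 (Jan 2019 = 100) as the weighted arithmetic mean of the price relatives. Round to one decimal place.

aluminium: 8.9 × (2346.75/1755.19) = 8.9 × 1.337035 = 11.8996
steel: 16.5 × (671.48/736.86) = 16.5 × 0.911272 = 15.0360
soybeans: 28.5 × (282.38/303.90) = 28.5 × 0.929187 = 26.4818
nickel: 46.1 × (23931.17/18154.06) = 46.1 × 1.318227 = 60.7703
Index = Σ wᵢ·(p₁ᵢ/p₀ᵢ) = 11.8996 + 15.0360 + 26.4818 + 60.7703 = 114.1877

114.2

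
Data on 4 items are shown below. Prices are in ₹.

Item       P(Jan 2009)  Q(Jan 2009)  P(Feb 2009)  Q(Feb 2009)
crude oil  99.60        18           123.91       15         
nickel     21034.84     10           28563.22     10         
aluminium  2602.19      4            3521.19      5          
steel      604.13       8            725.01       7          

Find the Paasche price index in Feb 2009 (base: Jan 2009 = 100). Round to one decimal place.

Paasche price index uses current-period quantities as weights.
ΣP(Feb 2009)·Q(Feb 2009) = 123.91×15 + 28563.22×10 + 3521.19×5 + 725.01×7 = 1858.65 + 285632.2 + 17605.95 + 5075.07 = 310171.87
ΣP(Jan 2009)·Q(Feb 2009) = 99.60×15 + 21034.84×10 + 2602.19×5 + 604.13×7 = 1494 + 210348.4 + 13010.95 + 4228.91 = 229082.26
Index = 310171.87 / 229082.26 × 100 = 135.3976

135.4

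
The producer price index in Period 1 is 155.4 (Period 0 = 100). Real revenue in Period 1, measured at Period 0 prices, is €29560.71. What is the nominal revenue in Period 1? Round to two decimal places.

Nominal = Real × (Index/100) = 29560.71 × (155.4/100)
        = 29560.71 × 1.554 = 45937.3433

45937.34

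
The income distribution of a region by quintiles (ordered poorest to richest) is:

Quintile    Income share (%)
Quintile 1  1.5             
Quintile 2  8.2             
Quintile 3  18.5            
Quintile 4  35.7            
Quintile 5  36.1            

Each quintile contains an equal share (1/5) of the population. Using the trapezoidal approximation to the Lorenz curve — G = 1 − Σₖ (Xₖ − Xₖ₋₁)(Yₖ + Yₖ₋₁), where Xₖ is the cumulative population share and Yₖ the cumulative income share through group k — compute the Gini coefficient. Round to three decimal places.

0.387

Cumulative income shares Yₖ: 0.0150, 0.0970, 0.2820, 0.6390, 1.0000
Σ (Xₖ−Xₖ₋₁)(Yₖ+Yₖ₋₁) = (1/5)(0.0150+0.0000) + (1/5)(0.0970+0.0150) + (1/5)(0.2820+0.0970) + (1/5)(0.6390+0.2820) + (1/5)(1.0000+0.6390)
  = 0.0030 + 0.0224 + 0.0758 + 0.1842 + 0.3278 = 0.6132
G = 1 − 0.6132 = 0.3868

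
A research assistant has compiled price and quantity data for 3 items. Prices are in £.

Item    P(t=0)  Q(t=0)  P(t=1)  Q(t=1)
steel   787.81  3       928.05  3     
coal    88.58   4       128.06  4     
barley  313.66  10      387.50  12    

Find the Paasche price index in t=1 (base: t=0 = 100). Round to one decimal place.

122.6

Paasche price index uses current-period quantities as weights.
ΣP(t=1)·Q(t=1) = 928.05×3 + 128.06×4 + 387.50×12 = 2784.15 + 512.24 + 4650 = 7946.39
ΣP(t=0)·Q(t=1) = 787.81×3 + 88.58×4 + 313.66×12 = 2363.43 + 354.32 + 3763.92 = 6481.67
Index = 7946.39 / 6481.67 × 100 = 122.5979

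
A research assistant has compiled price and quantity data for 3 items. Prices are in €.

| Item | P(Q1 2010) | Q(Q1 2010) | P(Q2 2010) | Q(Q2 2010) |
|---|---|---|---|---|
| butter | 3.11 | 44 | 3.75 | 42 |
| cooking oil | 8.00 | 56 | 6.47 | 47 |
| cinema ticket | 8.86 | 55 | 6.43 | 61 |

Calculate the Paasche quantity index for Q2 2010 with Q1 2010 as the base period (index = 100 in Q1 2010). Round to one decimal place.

Paasche quantity index uses current-period prices as weights.
ΣP(Q2 2010)·Q(Q2 2010) = 3.75×42 + 6.47×47 + 6.43×61 = 157.5 + 304.09 + 392.23 = 853.82
ΣP(Q2 2010)·Q(Q1 2010) = 3.75×44 + 6.47×56 + 6.43×55 = 165 + 362.32 + 353.65 = 880.97
Index = 853.82 / 880.97 × 100 = 96.9182

96.9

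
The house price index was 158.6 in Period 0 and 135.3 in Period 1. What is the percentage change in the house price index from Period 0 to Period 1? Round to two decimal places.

-14.69%

Change = (135.3 − 158.6) / 158.6 × 100
       = -23.3 / 158.6 × 100 = -14.6910%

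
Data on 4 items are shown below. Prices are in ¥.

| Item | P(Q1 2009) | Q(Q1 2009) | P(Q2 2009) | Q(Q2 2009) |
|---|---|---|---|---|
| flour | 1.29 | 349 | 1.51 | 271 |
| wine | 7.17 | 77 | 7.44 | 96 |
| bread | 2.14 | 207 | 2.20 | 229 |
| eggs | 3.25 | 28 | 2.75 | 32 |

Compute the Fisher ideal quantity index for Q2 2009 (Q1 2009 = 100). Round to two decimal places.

105.65

Laspeyres component (base-period weights):
ΣP(Q1 2009)Q(Q2 2009) = 1.29×271 + 7.17×96 + 2.14×229 + 3.25×32 = 349.59 + 688.32 + 490.06 + 104 = 1631.97
ΣP(Q1 2009)Q(Q1 2009) = 1.29×349 + 7.17×77 + 2.14×207 + 3.25×28 = 450.21 + 552.09 + 442.98 + 91 = 1536.28
L = 1631.97 / 1536.28 × 100 = 106.2287
Paasche component (current-period weights):
ΣP(Q2 2009)Q(Q2 2009) = 1.51×271 + 7.44×96 + 2.20×229 + 2.75×32 = 409.21 + 714.24 + 503.8 + 88 = 1715.25
ΣP(Q2 2009)Q(Q1 2009) = 1.51×349 + 7.44×77 + 2.20×207 + 2.75×28 = 526.99 + 572.88 + 455.4 + 77 = 1632.27
P = 1715.25 / 1632.27 × 100 = 105.0837
Fisher = √(L × P) = √(106.2287 × 105.0837) = 105.6546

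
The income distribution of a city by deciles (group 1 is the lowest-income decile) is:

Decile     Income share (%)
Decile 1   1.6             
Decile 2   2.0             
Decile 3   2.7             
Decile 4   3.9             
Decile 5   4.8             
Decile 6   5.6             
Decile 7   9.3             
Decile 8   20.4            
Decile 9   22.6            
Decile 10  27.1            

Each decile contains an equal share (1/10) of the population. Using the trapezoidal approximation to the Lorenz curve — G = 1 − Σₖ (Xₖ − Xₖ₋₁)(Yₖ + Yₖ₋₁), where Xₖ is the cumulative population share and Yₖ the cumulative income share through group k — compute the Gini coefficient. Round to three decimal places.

Cumulative income shares Yₖ: 0.0160, 0.0360, 0.0630, 0.1020, 0.1500, 0.2060, 0.2990, 0.5030, 0.7290, 1.0000
Σ (Xₖ−Xₖ₋₁)(Yₖ+Yₖ₋₁) = (1/10)(0.0160+0.0000) + (1/10)(0.0360+0.0160) + (1/10)(0.0630+0.0360) + (1/10)(0.1020+0.0630) + (1/10)(0.1500+0.1020) + (1/10)(0.2060+0.1500) + (1/10)(0.2990+0.2060) + (1/10)(0.5030+0.2990) + (1/10)(0.7290+0.5030) + (1/10)(1.0000+0.7290)
  = 0.0016 + 0.0052 + 0.0099 + 0.0165 + 0.0252 + 0.0356 + 0.0505 + 0.0802 + 0.1232 + 0.1729 = 0.5208
G = 1 − 0.5208 = 0.4792

0.479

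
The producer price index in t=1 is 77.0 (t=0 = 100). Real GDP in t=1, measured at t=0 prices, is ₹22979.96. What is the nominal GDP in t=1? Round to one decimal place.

17694.6

Nominal = Real × (Index/100) = 22979.96 × (77.0/100)
        = 22979.96 × 0.770 = 17694.5692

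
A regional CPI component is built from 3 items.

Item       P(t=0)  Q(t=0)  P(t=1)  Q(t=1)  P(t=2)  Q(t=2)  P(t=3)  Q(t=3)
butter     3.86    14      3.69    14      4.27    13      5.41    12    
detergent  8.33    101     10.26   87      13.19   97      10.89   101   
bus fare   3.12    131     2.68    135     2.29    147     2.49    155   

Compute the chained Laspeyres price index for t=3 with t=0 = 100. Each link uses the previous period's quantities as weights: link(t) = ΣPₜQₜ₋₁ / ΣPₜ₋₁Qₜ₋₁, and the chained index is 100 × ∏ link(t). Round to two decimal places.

Link t=0→t=1:
ΣP(t=1)Q(t=0) = 3.69×14 + 10.26×101 + 2.68×131 = 51.66 + 1036.26 + 351.08 = 1439
ΣP(t=0)Q(t=0) = 3.86×14 + 8.33×101 + 3.12×131 = 54.04 + 841.33 + 408.72 = 1304.09
link = 1439/1304.09 = 1.103451
Link t=1→t=2:
ΣP(t=2)Q(t=1) = 4.27×14 + 13.19×87 + 2.29×135 = 59.78 + 1147.53 + 309.15 = 1516.46
ΣP(t=1)Q(t=1) = 3.69×14 + 10.26×87 + 2.68×135 = 51.66 + 892.62 + 361.8 = 1306.08
link = 1516.46/1306.08 = 1.161077
Link t=2→t=3:
ΣP(t=3)Q(t=2) = 5.41×13 + 10.89×97 + 2.49×147 = 70.33 + 1056.33 + 366.03 = 1492.69
ΣP(t=2)Q(t=2) = 4.27×13 + 13.19×97 + 2.29×147 = 55.51 + 1279.43 + 336.63 = 1671.57
link = 1492.69/1671.57 = 0.892987
Chained index = 100 × 1.103451 × 1.161077 × 0.892987 = 114.4088

114.41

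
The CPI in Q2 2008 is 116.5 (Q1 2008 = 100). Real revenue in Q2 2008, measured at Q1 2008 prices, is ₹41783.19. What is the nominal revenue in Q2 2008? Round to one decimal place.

Nominal = Real × (Index/100) = 41783.19 × (116.5/100)
        = 41783.19 × 1.165 = 48677.4164

48677.4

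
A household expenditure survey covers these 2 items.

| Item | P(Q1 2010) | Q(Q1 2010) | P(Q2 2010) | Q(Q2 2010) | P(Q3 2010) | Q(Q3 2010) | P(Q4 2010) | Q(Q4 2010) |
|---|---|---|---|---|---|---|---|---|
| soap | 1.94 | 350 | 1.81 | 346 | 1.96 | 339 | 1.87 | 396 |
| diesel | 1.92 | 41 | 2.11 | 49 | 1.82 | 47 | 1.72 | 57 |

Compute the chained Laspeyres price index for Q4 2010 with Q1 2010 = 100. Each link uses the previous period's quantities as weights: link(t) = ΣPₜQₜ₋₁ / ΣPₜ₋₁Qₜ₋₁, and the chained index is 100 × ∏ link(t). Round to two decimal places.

Link Q1 2010→Q2 2010:
ΣP(Q2 2010)Q(Q1 2010) = 1.81×350 + 2.11×41 = 633.5 + 86.51 = 720.01
ΣP(Q1 2010)Q(Q1 2010) = 1.94×350 + 1.92×41 = 679 + 78.72 = 757.72
link = 720.01/757.72 = 0.950232
Link Q2 2010→Q3 2010:
ΣP(Q3 2010)Q(Q2 2010) = 1.96×346 + 1.82×49 = 678.16 + 89.18 = 767.34
ΣP(Q2 2010)Q(Q2 2010) = 1.81×346 + 2.11×49 = 626.26 + 103.39 = 729.65
link = 767.34/729.65 = 1.051655
Link Q3 2010→Q4 2010:
ΣP(Q4 2010)Q(Q3 2010) = 1.87×339 + 1.72×47 = 633.93 + 80.84 = 714.77
ΣP(Q3 2010)Q(Q3 2010) = 1.96×339 + 1.82×47 = 664.44 + 85.54 = 749.98
link = 714.77/749.98 = 0.953052
Chained index = 100 × 0.950232 × 1.051655 × 0.953052 = 95.2401

95.24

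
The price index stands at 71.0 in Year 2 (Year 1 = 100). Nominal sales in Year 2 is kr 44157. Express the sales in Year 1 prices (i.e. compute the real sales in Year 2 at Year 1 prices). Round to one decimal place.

Real = Nominal ÷ (Index/100) = 44157 ÷ (71.0/100)
     = 44157 ÷ 0.710 = 62192.9577

62193.0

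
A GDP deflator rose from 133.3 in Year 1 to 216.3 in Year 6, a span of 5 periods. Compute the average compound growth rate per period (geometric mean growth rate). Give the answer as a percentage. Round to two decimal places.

10.17%

Growth factor = (216.3/133.3)^(1/5) = (1.622656)^(1/5) = 1.101654
Growth rate = 1.101654 − 1 = 0.101654 = 10.1654%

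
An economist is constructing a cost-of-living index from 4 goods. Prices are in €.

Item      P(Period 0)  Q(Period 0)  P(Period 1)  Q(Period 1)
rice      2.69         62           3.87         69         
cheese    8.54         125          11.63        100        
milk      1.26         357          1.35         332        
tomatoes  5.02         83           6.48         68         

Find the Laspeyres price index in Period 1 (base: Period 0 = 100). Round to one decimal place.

Laspeyres price index uses base-period quantities as weights.
ΣP(Period 1)·Q(Period 0) = 3.87×62 + 11.63×125 + 1.35×357 + 6.48×83 = 239.94 + 1453.75 + 481.95 + 537.84 = 2713.48
ΣP(Period 0)·Q(Period 0) = 2.69×62 + 8.54×125 + 1.26×357 + 5.02×83 = 166.78 + 1067.5 + 449.82 + 416.66 = 2100.76
Index = 2713.48 / 2100.76 × 100 = 129.1666

129.2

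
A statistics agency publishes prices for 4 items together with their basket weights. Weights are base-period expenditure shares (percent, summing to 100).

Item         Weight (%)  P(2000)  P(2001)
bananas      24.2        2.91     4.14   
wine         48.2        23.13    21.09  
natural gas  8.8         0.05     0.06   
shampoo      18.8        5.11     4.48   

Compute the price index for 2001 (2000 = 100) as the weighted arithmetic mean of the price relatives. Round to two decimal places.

bananas: 24.2 × (4.14/2.91) = 24.2 × 1.422680 = 34.4289
wine: 48.2 × (21.09/23.13) = 48.2 × 0.911803 = 43.9489
natural gas: 8.8 × (0.06/0.05) = 8.8 × 1.200000 = 10.5600
shampoo: 18.8 × (4.48/5.11) = 18.8 × 0.876712 = 16.4822
Index = Σ wᵢ·(p₁ᵢ/p₀ᵢ) = 34.4289 + 43.9489 + 10.5600 + 16.4822 = 105.4200

105.42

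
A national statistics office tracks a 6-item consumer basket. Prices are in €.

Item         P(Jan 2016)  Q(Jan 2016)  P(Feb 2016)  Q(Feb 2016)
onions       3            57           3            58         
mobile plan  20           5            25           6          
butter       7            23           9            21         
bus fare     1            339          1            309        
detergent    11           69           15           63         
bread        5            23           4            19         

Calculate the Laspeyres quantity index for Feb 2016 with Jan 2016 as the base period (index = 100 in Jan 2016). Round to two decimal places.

93.50

Laspeyres quantity index uses base-period prices as weights.
ΣP(Jan 2016)·Q(Feb 2016) = 3×58 + 20×6 + 7×21 + 1×309 + 11×63 + 5×19 = 174 + 120 + 147 + 309 + 693 + 95 = 1538
ΣP(Jan 2016)·Q(Jan 2016) = 3×57 + 20×5 + 7×23 + 1×339 + 11×69 + 5×23 = 171 + 100 + 161 + 339 + 759 + 115 = 1645
Index = 1538 / 1645 × 100 = 93.4954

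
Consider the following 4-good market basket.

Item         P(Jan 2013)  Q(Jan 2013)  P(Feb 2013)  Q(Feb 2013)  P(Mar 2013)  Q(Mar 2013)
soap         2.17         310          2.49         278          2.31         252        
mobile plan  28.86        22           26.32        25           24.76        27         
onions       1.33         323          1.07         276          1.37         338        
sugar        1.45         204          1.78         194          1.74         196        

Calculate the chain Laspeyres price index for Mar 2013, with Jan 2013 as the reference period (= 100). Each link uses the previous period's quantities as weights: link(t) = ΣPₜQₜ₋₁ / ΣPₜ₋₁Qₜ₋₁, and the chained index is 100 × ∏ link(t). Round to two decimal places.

100.60

Link Jan 2013→Feb 2013:
ΣP(Feb 2013)Q(Jan 2013) = 2.49×310 + 26.32×22 + 1.07×323 + 1.78×204 = 771.9 + 579.04 + 345.61 + 363.12 = 2059.67
ΣP(Jan 2013)Q(Jan 2013) = 2.17×310 + 28.86×22 + 1.33×323 + 1.45×204 = 672.7 + 634.92 + 429.59 + 295.8 = 2033.01
link = 2059.67/2033.01 = 1.013114
Link Feb 2013→Mar 2013:
ΣP(Mar 2013)Q(Feb 2013) = 2.31×278 + 24.76×25 + 1.37×276 + 1.74×194 = 642.18 + 619 + 378.12 + 337.56 = 1976.86
ΣP(Feb 2013)Q(Feb 2013) = 2.49×278 + 26.32×25 + 1.07×276 + 1.78×194 = 692.22 + 658 + 295.32 + 345.32 = 1990.86
link = 1976.86/1990.86 = 0.992968
Chained index = 100 × 1.013114 × 0.992968 = 100.5989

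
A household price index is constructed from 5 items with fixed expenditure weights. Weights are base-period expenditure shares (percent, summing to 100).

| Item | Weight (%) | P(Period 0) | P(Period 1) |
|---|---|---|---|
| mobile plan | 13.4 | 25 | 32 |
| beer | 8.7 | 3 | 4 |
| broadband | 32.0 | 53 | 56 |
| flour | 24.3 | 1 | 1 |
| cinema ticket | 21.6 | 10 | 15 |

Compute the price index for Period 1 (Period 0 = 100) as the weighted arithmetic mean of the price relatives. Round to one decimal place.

119.3

mobile plan: 13.4 × (32/25) = 13.4 × 1.280000 = 17.1520
beer: 8.7 × (4/3) = 8.7 × 1.333333 = 11.6000
broadband: 32.0 × (56/53) = 32.0 × 1.056604 = 33.8113
flour: 24.3 × (1/1) = 24.3 × 1.000000 = 24.3000
cinema ticket: 21.6 × (15/10) = 21.6 × 1.500000 = 32.4000
Index = Σ wᵢ·(p₁ᵢ/p₀ᵢ) = 17.1520 + 11.6000 + 33.8113 + 24.3000 + 32.4000 = 119.2633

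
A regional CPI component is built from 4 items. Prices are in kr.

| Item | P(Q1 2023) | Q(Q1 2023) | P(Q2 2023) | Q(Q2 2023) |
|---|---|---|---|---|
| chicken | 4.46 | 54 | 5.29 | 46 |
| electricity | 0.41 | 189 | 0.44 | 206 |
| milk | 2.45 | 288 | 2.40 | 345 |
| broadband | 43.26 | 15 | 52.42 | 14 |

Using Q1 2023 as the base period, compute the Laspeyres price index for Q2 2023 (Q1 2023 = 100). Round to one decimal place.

110.4

Laspeyres price index uses base-period quantities as weights.
ΣP(Q2 2023)·Q(Q1 2023) = 5.29×54 + 0.44×189 + 2.40×288 + 52.42×15 = 285.66 + 83.16 + 691.2 + 786.3 = 1846.32
ΣP(Q1 2023)·Q(Q1 2023) = 4.46×54 + 0.41×189 + 2.45×288 + 43.26×15 = 240.84 + 77.49 + 705.6 + 648.9 = 1672.83
Index = 1846.32 / 1672.83 × 100 = 110.3710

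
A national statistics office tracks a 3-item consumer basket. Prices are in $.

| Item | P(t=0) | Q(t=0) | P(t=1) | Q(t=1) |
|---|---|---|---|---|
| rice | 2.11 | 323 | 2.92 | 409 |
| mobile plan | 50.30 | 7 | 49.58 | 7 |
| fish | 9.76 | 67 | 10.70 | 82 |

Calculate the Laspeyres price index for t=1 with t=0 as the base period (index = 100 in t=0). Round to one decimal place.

Laspeyres price index uses base-period quantities as weights.
ΣP(t=1)·Q(t=0) = 2.92×323 + 49.58×7 + 10.70×67 = 943.16 + 347.06 + 716.9 = 2007.12
ΣP(t=0)·Q(t=0) = 2.11×323 + 50.30×7 + 9.76×67 = 681.53 + 352.1 + 653.92 = 1687.55
Index = 2007.12 / 1687.55 × 100 = 118.9369

118.9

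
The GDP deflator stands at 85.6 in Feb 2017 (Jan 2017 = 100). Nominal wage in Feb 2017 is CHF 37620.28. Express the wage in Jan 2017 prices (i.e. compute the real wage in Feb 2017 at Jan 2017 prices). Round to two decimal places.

43948.93

Real = Nominal ÷ (Index/100) = 37620.28 ÷ (85.6/100)
     = 37620.28 ÷ 0.856 = 43948.9252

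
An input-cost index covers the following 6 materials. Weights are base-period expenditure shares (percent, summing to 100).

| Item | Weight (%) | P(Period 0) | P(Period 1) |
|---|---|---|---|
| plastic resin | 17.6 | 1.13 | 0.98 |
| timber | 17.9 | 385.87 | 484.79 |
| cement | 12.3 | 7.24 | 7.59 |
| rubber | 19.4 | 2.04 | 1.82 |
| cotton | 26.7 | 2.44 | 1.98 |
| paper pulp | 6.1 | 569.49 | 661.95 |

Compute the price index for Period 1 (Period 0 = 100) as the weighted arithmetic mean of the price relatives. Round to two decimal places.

plastic resin: 17.6 × (0.98/1.13) = 17.6 × 0.867257 = 15.2637
timber: 17.9 × (484.79/385.87) = 17.9 × 1.256356 = 22.4888
cement: 12.3 × (7.59/7.24) = 12.3 × 1.048343 = 12.8946
rubber: 19.4 × (1.82/2.04) = 19.4 × 0.892157 = 17.3078
cotton: 26.7 × (1.98/2.44) = 26.7 × 0.811475 = 21.6664
paper pulp: 6.1 × (661.95/569.49) = 6.1 × 1.162356 = 7.0904
Index = Σ wᵢ·(p₁ᵢ/p₀ᵢ) = 15.2637 + 22.4888 + 12.8946 + 17.3078 + 21.6664 + 7.0904 = 96.7117

96.71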